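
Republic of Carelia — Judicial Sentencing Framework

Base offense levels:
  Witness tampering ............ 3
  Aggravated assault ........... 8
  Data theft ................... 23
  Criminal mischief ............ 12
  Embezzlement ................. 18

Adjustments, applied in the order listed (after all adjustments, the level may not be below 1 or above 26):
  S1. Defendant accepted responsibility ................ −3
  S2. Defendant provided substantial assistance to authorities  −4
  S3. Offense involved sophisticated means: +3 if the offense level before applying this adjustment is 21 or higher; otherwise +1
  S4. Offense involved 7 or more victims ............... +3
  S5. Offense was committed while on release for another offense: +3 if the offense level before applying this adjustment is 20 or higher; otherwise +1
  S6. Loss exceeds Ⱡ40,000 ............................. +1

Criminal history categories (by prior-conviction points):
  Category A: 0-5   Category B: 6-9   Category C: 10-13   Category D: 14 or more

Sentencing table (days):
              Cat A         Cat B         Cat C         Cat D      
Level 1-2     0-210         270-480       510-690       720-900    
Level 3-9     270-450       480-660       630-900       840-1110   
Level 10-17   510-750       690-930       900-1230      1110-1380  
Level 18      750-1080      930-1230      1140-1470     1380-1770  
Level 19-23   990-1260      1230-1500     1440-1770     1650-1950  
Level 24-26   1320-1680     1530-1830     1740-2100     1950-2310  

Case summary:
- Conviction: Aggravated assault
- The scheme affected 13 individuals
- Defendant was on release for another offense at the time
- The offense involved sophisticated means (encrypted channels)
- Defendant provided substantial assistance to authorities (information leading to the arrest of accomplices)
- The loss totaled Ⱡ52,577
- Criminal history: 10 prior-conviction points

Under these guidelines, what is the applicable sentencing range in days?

Base offense level for aggravated assault: 8.
S1 does not apply.
S2 applies: 8 − 4 = 4.
S3 applies (level before this adjustment is 4 < 21, so +1): 4 + 1 = 5.
S4 applies: 5 + 3 = 8.
S5 applies (level before this adjustment is 8 < 20, so +1): 8 + 1 = 9.
S6 applies: 9 + 1 = 10.
Final offense level: 10.
Criminal history: 10 prior points → Category C (10-13).
Level 10 falls in the 10-17 band.
Grid: Level 10-17 × Category C = 900-1230 days.

900-1230 days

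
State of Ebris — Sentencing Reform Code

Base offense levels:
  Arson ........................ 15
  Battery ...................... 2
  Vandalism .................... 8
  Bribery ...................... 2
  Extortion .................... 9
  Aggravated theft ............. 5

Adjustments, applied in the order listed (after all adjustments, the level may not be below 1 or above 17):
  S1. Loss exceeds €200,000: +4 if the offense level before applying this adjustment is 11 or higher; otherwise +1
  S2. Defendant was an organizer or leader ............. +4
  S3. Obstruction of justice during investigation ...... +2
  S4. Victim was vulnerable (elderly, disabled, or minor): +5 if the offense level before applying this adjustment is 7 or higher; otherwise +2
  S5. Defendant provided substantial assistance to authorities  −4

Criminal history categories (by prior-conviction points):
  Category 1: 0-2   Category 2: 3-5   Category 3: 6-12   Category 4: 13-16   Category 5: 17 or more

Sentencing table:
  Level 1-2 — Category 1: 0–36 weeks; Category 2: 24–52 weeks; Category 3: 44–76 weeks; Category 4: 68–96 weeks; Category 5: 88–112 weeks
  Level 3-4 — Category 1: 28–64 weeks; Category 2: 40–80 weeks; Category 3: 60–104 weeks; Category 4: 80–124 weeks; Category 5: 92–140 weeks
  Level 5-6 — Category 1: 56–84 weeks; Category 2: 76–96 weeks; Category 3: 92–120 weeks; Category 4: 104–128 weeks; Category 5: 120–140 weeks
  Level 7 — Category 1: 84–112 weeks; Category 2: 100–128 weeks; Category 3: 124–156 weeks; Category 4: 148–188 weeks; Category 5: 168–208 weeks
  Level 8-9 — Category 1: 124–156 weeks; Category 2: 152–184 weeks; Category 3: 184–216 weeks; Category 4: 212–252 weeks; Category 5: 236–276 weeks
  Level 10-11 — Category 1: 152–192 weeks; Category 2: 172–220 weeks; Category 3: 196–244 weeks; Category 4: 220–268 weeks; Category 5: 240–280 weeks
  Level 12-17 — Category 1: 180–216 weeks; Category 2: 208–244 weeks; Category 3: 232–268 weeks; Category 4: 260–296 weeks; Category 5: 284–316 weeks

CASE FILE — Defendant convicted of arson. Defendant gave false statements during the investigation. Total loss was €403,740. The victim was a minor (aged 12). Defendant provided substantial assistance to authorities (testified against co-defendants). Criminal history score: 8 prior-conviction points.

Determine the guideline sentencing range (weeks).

Base offense level for arson: 15.
S1 applies (level before this adjustment is 15 ≥ 11, so +4): 15 + 4 = 19.
S3 applies: 19 + 2 = 21.
S4 applies (level before this adjustment is 21 ≥ 7, so +5): 21 + 5 = 26.
S5 applies: 26 − 4 = 22.
Level 22 exceeds the maximum of 17; capped at 17.
Final offense level: 17.
Criminal history: 8 prior points → Category 3 (6-12).
Level 17 falls in the 12-17 band.
Grid: Level 12-17 × Category 3 = 232-268 weeks.

232-268 weeks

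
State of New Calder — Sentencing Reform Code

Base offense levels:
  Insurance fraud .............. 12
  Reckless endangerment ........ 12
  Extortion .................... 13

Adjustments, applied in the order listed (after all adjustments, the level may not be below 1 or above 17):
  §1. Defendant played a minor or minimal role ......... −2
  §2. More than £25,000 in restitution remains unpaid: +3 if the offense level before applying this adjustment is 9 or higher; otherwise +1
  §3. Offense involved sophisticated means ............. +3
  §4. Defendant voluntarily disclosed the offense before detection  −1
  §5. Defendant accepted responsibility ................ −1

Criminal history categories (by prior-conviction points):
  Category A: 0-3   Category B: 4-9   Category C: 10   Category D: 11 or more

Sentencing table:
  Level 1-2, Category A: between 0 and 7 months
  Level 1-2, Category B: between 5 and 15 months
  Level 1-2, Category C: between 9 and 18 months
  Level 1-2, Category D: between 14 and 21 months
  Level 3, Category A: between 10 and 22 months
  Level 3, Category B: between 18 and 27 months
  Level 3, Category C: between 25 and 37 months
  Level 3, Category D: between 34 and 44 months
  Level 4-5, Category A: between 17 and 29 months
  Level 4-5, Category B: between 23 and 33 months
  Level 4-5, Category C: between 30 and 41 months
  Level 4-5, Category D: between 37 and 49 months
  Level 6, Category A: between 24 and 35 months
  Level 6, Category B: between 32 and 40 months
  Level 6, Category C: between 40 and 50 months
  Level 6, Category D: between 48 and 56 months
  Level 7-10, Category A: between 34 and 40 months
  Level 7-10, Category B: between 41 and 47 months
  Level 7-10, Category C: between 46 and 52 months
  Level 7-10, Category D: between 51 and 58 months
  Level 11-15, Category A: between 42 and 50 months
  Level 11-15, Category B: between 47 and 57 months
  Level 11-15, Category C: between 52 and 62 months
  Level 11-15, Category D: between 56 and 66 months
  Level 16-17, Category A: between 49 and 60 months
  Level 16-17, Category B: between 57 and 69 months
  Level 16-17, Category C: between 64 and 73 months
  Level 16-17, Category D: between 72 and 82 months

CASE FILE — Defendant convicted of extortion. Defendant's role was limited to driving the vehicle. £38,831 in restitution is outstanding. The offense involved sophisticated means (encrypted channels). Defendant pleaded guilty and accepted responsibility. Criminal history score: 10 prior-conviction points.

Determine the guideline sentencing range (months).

Base offense level for extortion: 13.
§1 applies: 13 − 2 = 11.
§2 applies (level before this adjustment is 11 ≥ 9, so +3): 11 + 3 = 14.
§3 applies: 14 + 3 = 17.
§5 applies: 17 − 1 = 16.
Final offense level: 16.
Criminal history: 10 prior points → Category C (10).
Level 16 falls in the 16-17 band.
Grid: Level 16-17 × Category C = 64-73 months.

64-73 months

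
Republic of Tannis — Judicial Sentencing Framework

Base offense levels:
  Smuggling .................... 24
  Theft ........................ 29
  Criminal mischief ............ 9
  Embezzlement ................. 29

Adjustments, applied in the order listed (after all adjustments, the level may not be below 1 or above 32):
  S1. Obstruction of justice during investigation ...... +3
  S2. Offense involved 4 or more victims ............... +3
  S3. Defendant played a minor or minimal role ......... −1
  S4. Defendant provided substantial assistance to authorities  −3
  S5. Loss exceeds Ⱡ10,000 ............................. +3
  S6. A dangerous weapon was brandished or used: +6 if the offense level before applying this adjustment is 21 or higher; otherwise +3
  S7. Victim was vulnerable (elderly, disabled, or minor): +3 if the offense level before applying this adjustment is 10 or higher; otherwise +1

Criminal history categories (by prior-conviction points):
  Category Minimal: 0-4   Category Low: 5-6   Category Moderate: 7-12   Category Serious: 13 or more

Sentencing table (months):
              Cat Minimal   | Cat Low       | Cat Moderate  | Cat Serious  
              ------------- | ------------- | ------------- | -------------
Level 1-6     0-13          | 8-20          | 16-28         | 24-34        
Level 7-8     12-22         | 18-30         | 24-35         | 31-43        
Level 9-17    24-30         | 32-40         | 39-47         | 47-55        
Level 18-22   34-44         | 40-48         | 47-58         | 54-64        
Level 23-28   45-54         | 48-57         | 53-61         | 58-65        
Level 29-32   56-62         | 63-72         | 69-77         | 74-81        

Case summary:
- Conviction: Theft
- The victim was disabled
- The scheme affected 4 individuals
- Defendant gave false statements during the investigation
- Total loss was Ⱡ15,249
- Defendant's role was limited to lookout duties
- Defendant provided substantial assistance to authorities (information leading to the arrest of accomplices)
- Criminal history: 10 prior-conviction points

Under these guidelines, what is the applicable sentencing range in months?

Base offense level for theft: 29.
S1 applies: 29 + 3 = 32.
S2 applies: 32 + 3 = 35.
S3 applies: 35 − 1 = 34.
S4 applies: 34 − 3 = 31.
S5 applies: 31 + 3 = 34.
S7 applies (level before this adjustment is 34 ≥ 10, so +3): 34 + 3 = 37.
Level 37 exceeds the maximum of 32; capped at 32.
Final offense level: 32.
Criminal history: 10 prior points → Category Moderate (7-12).
Level 32 falls in the 29-32 band.
Grid: Level 29-32 × Category Moderate = 69-77 months.

69-77 months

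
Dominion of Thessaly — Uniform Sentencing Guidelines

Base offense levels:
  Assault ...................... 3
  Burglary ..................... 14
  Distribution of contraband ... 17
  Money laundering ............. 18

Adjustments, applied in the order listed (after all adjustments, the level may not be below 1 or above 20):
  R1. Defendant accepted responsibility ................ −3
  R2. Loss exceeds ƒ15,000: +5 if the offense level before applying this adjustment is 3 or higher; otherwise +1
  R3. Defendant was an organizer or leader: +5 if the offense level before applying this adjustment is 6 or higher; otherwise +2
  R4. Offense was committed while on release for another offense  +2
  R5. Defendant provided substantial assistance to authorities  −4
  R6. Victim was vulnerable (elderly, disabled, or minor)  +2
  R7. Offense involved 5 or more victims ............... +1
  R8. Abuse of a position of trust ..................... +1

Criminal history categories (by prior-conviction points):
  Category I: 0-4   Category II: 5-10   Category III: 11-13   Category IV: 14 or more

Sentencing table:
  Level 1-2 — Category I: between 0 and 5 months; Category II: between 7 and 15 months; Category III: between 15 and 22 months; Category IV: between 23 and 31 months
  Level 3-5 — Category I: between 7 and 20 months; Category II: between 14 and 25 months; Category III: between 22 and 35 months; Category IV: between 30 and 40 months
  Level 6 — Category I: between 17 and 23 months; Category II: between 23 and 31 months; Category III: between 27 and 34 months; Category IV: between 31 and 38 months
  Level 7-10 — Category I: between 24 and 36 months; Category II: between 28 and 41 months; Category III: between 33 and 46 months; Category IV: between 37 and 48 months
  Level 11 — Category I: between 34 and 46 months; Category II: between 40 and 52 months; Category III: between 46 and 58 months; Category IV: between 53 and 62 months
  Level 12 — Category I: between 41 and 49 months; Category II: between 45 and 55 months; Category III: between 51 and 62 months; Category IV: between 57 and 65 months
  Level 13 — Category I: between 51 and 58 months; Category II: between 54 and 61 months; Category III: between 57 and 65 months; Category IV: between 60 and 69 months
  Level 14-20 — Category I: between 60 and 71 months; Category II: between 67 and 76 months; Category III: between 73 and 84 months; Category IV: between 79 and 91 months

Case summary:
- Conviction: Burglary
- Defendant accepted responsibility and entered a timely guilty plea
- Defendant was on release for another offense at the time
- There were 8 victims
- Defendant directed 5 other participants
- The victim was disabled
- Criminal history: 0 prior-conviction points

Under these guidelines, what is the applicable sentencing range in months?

60-71 months

Base offense level for burglary: 14.
R1 applies: 14 − 3 = 11.
R3 applies (level before this adjustment is 11 ≥ 6, so +5): 11 + 5 = 16.
R4 applies: 16 + 2 = 18.
R6 applies: 18 + 2 = 20.
R7 applies: 20 + 1 = 21.
R8 does not apply.
Level 21 exceeds the maximum of 20; capped at 20.
Final offense level: 20.
Criminal history: 0 prior points → Category I (0-4).
Level 20 falls in the 14-20 band.
Grid: Level 14-20 × Category I = 60-71 months.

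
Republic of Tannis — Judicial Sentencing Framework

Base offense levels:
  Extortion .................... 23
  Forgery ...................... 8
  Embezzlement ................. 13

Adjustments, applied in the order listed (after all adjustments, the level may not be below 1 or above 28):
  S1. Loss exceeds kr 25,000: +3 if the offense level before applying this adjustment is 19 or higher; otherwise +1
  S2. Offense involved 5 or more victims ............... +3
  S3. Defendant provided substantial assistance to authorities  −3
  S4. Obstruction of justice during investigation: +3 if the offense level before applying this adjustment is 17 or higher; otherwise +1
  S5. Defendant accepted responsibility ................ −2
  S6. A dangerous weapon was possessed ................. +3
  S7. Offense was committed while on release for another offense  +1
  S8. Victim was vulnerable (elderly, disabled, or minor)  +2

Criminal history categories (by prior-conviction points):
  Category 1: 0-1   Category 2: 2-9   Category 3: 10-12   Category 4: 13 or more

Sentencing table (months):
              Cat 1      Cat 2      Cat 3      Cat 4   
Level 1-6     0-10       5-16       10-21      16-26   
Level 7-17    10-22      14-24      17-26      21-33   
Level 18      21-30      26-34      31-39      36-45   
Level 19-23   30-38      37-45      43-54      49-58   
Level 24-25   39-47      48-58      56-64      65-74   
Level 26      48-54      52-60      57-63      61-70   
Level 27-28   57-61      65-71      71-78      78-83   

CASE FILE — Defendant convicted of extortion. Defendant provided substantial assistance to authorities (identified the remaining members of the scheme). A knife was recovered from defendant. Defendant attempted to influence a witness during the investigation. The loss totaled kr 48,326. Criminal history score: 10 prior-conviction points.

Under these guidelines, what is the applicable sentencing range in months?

Base offense level for extortion: 23.
S1 applies (level before this adjustment is 23 ≥ 19, so +3): 23 + 3 = 26.
S3 applies: 26 − 3 = 23.
S4 applies (level before this adjustment is 23 ≥ 17, so +3): 23 + 3 = 26.
S5 does not apply.
S6 applies: 26 + 3 = 29.
S7 does not apply.
Level 29 exceeds the maximum of 28; capped at 28.
Final offense level: 28.
Criminal history: 10 prior points → Category 3 (10-12).
Level 28 falls in the 27-28 band.
Grid: Level 27-28 × Category 3 = 71-78 months.

71-78 months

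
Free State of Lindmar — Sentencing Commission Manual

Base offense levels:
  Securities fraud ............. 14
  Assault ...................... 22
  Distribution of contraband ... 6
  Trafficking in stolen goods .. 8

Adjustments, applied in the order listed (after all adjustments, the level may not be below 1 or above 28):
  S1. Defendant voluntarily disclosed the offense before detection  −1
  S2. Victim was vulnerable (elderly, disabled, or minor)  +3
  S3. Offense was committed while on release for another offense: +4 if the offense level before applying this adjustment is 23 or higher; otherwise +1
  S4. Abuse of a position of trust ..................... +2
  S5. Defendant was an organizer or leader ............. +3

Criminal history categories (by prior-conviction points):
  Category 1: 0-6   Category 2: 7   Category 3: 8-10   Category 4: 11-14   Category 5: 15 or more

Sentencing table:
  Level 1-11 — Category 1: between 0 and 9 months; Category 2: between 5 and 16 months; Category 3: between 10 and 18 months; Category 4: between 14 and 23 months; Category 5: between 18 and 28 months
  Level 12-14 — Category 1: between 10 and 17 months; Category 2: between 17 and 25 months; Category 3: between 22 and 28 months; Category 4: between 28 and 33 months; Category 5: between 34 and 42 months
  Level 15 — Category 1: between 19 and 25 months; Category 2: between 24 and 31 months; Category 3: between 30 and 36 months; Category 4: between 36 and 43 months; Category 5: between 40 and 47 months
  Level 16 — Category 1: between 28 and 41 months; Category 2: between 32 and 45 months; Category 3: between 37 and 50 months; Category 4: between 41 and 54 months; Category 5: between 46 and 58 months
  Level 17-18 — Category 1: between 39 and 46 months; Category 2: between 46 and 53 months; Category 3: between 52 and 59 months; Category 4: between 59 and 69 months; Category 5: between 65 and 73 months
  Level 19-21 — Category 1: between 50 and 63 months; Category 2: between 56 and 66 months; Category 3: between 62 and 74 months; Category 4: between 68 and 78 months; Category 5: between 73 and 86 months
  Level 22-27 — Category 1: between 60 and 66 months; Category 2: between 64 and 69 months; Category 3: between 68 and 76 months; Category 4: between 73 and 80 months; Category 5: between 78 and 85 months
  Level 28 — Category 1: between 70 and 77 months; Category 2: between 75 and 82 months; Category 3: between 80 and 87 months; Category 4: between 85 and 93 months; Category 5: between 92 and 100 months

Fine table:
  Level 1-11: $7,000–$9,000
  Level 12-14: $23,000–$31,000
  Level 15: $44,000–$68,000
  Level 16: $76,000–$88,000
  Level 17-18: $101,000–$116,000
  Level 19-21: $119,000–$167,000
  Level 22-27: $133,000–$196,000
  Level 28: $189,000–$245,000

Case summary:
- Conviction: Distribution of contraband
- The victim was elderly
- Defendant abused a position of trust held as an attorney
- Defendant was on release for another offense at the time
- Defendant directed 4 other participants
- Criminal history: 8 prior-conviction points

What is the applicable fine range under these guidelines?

$44,000–$68,000

Base offense level for distribution of contraband: 6.
S1 does not apply.
S2 applies: 6 + 3 = 9.
S3 applies (level before this adjustment is 9 < 23, so +1): 9 + 1 = 10.
S4 applies: 10 + 2 = 12.
S5 applies: 12 + 3 = 15.
Final offense level: 15.
Level 15 falls in the 15 band.
Fine table: Level 15 → $44,000–$68,000.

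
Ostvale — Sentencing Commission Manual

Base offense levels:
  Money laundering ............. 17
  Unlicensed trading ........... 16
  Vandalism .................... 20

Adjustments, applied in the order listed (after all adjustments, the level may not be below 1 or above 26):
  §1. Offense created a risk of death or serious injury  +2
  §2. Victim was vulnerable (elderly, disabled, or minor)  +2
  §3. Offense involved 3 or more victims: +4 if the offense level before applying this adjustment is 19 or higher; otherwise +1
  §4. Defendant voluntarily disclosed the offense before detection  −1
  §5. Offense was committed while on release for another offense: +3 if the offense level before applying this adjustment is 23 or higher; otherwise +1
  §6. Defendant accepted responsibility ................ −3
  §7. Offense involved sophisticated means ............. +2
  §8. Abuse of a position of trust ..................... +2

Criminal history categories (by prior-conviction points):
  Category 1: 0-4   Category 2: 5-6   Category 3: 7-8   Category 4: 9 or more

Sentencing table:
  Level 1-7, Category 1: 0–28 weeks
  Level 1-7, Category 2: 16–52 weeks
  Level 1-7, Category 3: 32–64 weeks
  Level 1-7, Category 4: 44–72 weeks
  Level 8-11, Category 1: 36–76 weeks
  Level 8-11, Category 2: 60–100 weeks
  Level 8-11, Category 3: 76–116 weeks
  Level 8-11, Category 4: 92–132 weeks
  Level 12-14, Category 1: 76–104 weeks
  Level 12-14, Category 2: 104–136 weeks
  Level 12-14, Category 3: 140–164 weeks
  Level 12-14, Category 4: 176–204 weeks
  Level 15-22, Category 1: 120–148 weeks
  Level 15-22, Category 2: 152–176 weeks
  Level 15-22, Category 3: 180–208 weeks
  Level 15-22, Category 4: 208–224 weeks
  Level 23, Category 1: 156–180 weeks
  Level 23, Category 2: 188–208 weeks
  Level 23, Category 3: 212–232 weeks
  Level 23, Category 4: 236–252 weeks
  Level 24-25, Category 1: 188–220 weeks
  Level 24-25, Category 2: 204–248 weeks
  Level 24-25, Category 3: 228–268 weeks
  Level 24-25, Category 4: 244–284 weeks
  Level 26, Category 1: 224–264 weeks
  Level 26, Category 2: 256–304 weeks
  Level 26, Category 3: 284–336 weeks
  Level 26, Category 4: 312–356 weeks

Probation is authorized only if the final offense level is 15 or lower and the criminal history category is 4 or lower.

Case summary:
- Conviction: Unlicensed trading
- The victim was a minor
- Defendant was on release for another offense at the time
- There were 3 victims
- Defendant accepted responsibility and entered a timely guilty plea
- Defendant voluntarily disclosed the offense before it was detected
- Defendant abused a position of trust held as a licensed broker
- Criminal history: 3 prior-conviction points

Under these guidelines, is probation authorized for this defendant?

No

Base offense level for unlicensed trading: 16.
§2 applies: 16 + 2 = 18.
§3 applies (level before this adjustment is 18 < 19, so +1): 18 + 1 = 19.
§4 applies: 19 − 1 = 18.
§5 applies (level before this adjustment is 18 < 23, so +1): 18 + 1 = 19.
§6 applies: 19 − 3 = 16.
§8 applies: 16 + 2 = 18.
Final offense level: 18.
Criminal history: 3 prior points → Category 1 (0-4).
Level 18 falls in the 15-22 band.
Grid: Level 15-22 × Category 1 = 120-148 weeks.
Probation check: level 18 > 15 and category 1 ≤ 4 → not eligible.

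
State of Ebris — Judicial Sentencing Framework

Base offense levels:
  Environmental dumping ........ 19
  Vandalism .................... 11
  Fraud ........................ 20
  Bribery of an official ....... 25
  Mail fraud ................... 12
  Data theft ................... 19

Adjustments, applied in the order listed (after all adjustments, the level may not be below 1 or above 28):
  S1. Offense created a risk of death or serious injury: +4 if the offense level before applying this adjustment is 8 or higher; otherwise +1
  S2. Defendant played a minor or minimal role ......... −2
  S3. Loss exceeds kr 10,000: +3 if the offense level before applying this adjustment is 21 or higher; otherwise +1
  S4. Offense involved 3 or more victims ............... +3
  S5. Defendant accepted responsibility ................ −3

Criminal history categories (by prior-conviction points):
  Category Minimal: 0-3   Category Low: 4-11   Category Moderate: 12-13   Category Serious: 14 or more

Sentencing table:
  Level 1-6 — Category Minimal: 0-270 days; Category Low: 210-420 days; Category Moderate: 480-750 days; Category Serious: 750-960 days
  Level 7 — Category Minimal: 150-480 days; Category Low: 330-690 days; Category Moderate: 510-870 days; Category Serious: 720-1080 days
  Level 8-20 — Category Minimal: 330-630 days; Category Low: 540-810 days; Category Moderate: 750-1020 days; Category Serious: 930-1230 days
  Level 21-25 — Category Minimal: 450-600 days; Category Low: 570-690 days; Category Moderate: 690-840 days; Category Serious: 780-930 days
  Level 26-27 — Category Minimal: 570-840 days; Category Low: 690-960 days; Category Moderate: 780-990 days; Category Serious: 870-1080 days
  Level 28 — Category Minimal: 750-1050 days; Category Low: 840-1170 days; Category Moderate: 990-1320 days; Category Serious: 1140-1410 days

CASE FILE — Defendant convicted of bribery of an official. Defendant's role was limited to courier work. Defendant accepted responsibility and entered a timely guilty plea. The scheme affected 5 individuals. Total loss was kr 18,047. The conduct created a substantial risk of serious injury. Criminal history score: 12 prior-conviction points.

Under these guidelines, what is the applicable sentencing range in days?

Base offense level for bribery of an official: 25.
S1 applies (level before this adjustment is 25 ≥ 8, so +4): 25 + 4 = 29.
S2 applies: 29 − 2 = 27.
S3 applies (level before this adjustment is 27 ≥ 21, so +3): 27 + 3 = 30.
S4 applies: 30 + 3 = 33.
S5 applies: 33 − 3 = 30.
Level 30 exceeds the maximum of 28; capped at 28.
Final offense level: 28.
Criminal history: 12 prior points → Category Moderate (12-13).
Level 28 falls in the 28 band.
Grid: Level 28 × Category Moderate = 990-1320 days.

990-1320 days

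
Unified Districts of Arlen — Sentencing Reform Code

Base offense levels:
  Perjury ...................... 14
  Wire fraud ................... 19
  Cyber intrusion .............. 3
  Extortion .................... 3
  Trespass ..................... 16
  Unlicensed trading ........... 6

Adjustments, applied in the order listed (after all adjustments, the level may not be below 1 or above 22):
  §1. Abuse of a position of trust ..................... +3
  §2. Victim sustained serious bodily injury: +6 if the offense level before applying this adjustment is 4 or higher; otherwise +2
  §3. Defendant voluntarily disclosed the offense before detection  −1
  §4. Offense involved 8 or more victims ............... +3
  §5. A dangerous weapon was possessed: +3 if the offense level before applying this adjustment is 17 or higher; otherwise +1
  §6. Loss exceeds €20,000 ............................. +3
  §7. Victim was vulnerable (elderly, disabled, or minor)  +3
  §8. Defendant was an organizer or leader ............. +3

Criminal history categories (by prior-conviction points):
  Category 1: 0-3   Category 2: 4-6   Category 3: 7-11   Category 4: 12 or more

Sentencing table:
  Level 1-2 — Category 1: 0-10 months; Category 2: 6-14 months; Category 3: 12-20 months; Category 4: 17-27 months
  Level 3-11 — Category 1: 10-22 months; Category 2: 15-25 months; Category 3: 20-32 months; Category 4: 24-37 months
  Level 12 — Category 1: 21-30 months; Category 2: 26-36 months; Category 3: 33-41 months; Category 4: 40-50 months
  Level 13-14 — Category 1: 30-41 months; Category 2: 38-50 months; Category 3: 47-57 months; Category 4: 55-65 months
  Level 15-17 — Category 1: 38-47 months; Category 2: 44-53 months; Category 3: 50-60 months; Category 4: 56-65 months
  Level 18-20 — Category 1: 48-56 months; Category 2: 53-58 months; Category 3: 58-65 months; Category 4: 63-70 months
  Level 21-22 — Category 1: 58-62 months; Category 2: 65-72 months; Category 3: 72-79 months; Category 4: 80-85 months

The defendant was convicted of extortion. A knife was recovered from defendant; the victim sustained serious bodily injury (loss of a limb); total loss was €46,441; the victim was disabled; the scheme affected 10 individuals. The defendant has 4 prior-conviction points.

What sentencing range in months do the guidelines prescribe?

44-53 months

Base offense level for extortion: 3.
§1 does not apply.
§2 applies (level before this adjustment is 3 < 4, so +2): 3 + 2 = 5.
§3 does not apply.
§4 applies: 5 + 3 = 8.
§5 applies (level before this adjustment is 8 < 17, so +1): 8 + 1 = 9.
§6 applies: 9 + 3 = 12.
§7 applies: 12 + 3 = 15.
Final offense level: 15.
Criminal history: 4 prior points → Category 2 (4-6).
Level 15 falls in the 15-17 band.
Grid: Level 15-17 × Category 2 = 44-53 months.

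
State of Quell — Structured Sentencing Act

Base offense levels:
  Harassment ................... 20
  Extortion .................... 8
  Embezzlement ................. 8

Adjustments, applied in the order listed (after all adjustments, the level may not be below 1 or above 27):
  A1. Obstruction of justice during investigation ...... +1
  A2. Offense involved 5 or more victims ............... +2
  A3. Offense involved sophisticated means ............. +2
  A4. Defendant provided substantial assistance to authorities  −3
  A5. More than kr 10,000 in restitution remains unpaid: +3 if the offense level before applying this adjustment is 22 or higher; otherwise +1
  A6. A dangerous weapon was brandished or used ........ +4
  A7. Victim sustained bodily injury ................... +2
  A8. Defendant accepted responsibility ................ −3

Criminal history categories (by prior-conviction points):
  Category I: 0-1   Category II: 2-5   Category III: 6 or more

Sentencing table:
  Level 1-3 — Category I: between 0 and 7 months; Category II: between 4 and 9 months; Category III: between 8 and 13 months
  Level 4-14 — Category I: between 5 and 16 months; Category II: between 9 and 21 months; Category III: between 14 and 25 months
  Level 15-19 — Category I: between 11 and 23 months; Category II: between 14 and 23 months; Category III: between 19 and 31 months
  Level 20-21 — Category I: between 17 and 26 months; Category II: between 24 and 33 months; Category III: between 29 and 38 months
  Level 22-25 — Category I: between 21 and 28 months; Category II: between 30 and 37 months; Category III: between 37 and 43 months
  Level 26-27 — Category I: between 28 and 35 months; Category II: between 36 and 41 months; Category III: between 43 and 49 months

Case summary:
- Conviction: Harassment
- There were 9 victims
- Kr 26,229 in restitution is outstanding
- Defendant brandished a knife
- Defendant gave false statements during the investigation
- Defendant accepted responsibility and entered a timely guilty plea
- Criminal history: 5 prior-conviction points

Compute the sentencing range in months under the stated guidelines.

36-41 months

Base offense level for harassment: 20.
A1 applies: 20 + 1 = 21.
A2 applies: 21 + 2 = 23.
A5 applies (level before this adjustment is 23 ≥ 22, so +3): 23 + 3 = 26.
A6 applies: 26 + 4 = 30.
A8 applies: 30 − 3 = 27.
Final offense level: 27.
Criminal history: 5 prior points → Category II (2-5).
Level 27 falls in the 26-27 band.
Grid: Level 26-27 × Category II = 36-41 months.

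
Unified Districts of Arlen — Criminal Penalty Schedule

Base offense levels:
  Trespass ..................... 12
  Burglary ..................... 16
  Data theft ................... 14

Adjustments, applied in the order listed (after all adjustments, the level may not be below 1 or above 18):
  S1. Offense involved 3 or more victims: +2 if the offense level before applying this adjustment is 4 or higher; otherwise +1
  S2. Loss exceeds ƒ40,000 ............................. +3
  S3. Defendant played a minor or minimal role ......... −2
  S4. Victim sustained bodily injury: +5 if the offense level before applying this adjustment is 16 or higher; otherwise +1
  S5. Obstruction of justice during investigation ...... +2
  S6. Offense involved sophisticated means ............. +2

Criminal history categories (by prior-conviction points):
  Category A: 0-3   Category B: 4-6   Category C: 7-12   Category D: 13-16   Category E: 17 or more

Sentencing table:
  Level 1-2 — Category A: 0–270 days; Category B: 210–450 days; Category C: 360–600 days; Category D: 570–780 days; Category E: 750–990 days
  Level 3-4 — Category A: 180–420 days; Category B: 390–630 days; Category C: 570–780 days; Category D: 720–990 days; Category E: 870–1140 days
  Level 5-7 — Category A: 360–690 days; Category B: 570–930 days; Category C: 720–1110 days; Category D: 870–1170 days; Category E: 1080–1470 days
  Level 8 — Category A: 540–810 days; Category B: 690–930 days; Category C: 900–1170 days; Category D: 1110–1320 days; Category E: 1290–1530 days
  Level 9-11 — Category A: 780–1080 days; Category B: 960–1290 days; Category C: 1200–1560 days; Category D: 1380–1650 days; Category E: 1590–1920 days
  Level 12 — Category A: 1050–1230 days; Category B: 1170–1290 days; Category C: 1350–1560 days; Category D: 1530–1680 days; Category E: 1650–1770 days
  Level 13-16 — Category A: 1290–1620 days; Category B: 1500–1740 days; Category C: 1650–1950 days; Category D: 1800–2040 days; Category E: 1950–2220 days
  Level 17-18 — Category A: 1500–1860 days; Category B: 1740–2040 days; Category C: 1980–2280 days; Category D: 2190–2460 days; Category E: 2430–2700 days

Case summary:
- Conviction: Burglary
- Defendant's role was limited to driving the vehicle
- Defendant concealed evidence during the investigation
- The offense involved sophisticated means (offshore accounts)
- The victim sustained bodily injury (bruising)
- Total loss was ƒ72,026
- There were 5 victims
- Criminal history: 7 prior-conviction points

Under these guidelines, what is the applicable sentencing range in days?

Base offense level for burglary: 16.
S1 applies (level before this adjustment is 16 ≥ 4, so +2): 16 + 2 = 18.
S2 applies: 18 + 3 = 21.
S3 applies: 21 − 2 = 19.
S4 applies (level before this adjustment is 19 ≥ 16, so +5): 19 + 5 = 24.
S5 applies: 24 + 2 = 26.
S6 applies: 26 + 2 = 28.
Level 28 exceeds the maximum of 18; capped at 18.
Final offense level: 18.
Criminal history: 7 prior points → Category C (7-12).
Level 18 falls in the 17-18 band.
Grid: Level 17-18 × Category C = 1980-2280 days.

1980-2280 days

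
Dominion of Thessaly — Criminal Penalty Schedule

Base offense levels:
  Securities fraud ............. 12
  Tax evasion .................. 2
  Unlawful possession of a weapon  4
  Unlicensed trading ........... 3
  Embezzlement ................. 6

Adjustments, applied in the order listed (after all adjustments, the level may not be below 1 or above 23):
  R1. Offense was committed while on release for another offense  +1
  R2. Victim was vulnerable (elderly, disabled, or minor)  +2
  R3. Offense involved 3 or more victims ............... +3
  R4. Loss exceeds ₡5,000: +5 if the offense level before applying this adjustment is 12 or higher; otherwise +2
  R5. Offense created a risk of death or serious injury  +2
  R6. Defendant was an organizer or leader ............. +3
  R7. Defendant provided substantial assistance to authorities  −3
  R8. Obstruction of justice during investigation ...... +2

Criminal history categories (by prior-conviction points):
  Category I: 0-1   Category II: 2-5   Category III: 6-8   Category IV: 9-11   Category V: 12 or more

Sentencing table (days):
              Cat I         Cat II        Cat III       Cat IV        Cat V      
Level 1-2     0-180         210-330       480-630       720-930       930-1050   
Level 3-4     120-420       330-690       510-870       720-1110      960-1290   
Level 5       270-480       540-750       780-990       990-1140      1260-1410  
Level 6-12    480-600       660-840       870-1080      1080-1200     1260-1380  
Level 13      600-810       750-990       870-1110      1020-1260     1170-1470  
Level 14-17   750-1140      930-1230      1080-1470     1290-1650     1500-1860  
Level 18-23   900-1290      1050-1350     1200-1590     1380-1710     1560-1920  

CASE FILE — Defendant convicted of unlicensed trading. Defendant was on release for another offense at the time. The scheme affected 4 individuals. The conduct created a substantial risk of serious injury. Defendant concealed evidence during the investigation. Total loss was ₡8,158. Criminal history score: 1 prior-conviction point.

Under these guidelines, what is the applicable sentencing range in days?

600-810 days

Base offense level for unlicensed trading: 3.
R1 applies: 3 + 1 = 4.
R2 does not apply.
R3 applies: 4 + 3 = 7.
R4 applies (level before this adjustment is 7 < 12, so +2): 7 + 2 = 9.
R5 applies: 9 + 2 = 11.
R7 does not apply.
R8 applies: 11 + 2 = 13.
Final offense level: 13.
Criminal history: 1 prior point → Category I (0-1).
Level 13 falls in the 13 band.
Grid: Level 13 × Category I = 600-810 days.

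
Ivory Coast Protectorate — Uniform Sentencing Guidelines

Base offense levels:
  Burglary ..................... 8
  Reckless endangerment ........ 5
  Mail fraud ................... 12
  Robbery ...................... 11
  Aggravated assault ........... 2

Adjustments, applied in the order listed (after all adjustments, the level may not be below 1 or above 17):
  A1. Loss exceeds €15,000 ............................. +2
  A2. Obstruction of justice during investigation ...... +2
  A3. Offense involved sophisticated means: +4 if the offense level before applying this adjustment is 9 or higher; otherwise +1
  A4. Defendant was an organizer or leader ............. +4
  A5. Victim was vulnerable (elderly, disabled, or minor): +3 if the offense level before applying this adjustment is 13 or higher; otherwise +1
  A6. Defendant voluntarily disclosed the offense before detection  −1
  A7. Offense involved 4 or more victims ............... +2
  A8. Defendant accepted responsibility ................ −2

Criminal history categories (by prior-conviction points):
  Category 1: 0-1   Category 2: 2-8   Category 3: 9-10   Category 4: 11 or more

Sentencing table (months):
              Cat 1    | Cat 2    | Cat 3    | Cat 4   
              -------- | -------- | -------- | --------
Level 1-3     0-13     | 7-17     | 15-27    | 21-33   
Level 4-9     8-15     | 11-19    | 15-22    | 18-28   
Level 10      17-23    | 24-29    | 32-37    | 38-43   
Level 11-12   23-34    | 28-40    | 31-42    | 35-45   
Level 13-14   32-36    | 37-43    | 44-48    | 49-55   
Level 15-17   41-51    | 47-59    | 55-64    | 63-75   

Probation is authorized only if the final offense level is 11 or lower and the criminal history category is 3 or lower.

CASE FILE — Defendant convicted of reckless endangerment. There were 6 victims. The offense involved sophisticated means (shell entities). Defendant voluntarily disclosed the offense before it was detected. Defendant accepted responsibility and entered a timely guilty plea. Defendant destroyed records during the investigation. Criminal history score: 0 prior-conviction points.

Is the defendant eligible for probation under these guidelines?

Base offense level for reckless endangerment: 5.
A1 does not apply.
A2 applies: 5 + 2 = 7.
A3 applies (level before this adjustment is 7 < 9, so +1): 7 + 1 = 8.
A4 does not apply.
A6 applies: 8 − 1 = 7.
A7 applies: 7 + 2 = 9.
A8 applies: 9 − 2 = 7.
Final offense level: 7.
Criminal history: 0 prior points → Category 1 (0-1).
Level 7 falls in the 4-9 band.
Grid: Level 4-9 × Category 1 = 8-15 months.
Probation check: level 7 ≤ 11 and category 1 ≤ 3 → eligible.

Yes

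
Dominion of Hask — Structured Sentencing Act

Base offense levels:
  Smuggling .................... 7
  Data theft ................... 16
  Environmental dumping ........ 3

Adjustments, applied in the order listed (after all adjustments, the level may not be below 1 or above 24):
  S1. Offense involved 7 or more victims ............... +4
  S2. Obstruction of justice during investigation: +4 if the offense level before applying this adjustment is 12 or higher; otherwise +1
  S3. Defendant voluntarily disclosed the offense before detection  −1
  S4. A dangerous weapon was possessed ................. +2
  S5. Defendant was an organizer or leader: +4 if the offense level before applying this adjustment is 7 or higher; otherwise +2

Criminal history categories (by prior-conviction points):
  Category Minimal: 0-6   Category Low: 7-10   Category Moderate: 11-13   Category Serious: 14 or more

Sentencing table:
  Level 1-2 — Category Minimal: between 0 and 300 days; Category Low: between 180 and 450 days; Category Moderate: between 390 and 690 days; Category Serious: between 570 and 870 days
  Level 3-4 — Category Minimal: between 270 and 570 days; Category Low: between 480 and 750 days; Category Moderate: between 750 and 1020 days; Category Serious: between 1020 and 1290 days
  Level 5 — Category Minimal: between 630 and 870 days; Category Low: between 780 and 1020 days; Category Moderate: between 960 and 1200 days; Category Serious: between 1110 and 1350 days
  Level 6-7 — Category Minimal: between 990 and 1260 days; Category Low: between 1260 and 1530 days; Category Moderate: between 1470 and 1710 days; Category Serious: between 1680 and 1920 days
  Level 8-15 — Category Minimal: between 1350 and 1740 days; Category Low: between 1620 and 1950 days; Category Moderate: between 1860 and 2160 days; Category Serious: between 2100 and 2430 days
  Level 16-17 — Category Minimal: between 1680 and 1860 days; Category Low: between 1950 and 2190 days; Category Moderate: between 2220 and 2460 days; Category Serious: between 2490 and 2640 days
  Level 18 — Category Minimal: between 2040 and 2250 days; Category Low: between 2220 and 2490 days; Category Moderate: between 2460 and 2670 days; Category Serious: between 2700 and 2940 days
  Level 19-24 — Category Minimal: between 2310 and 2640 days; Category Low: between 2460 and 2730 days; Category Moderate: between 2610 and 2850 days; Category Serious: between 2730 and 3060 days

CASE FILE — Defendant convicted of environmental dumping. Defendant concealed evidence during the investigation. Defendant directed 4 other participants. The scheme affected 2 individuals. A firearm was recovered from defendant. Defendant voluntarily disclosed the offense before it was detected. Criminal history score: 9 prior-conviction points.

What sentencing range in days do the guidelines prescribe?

1260-1530 days

Base offense level for environmental dumping: 3.
S1 does not apply.
S2 applies (level before this adjustment is 3 < 12, so +1): 3 + 1 = 4.
S3 applies: 4 − 1 = 3.
S4 applies: 3 + 2 = 5.
S5 applies (level before this adjustment is 5 < 7, so +2): 5 + 2 = 7.
Final offense level: 7.
Criminal history: 9 prior points → Category Low (7-10).
Level 7 falls in the 6-7 band.
Grid: Level 6-7 × Category Low = 1260-1530 days.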